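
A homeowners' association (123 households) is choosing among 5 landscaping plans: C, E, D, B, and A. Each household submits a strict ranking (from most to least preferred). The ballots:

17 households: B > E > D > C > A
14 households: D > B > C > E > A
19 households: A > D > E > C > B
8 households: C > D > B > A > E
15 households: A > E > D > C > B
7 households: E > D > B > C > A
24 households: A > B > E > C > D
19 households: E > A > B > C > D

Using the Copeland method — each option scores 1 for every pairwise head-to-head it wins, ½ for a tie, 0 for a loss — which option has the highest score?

A

C: loses to E, D, B, and A → score 0.
E: beats C and D; loses to B and A → score 2.
D: beats C and B; loses to E and A → score 2.
B: beats C and E; loses to D and A → score 2.
A: beats C, E, D, and B → score 4.
A has the best pairwise record.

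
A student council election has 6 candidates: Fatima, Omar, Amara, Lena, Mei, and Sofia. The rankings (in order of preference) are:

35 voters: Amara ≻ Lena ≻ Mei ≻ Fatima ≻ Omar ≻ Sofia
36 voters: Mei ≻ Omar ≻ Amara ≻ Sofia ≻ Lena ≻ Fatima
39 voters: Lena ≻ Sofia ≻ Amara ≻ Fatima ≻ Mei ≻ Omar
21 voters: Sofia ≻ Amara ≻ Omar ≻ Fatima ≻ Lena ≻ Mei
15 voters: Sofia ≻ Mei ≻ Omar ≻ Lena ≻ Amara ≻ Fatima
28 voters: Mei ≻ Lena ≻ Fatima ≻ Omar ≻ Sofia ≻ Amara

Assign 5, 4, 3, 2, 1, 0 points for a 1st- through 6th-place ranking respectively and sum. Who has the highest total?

Lena

Fatima: 35·2 + 36·0 + 39·2 + 21·2 + 15·0 + 28·3 = 274
Omar: 35·1 + 36·4 + 39·0 + 21·3 + 15·3 + 28·2 = 343
Amara: 35·5 + 36·3 + 39·3 + 21·4 + 15·1 + 28·0 = 499
Lena: 35·4 + 36·1 + 39·5 + 21·1 + 15·2 + 28·4 = 534
Mei: 35·3 + 36·5 + 39·1 + 21·0 + 15·4 + 28·5 = 524
Sofia: 35·0 + 36·2 + 39·4 + 21·5 + 15·5 + 28·1 = 436
Lena has the highest Borda score (534).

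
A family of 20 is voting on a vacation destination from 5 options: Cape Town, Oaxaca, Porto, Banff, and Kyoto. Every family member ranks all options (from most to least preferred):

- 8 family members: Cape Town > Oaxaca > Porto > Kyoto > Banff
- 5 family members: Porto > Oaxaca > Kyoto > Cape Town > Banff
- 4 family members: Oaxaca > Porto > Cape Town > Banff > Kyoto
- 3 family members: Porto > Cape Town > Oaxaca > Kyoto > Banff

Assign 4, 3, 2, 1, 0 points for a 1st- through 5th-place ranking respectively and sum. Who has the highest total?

Oaxaca

Cape Town: 8·4 + 5·1 + 4·2 + 3·3 = 54
Oaxaca: 8·3 + 5·3 + 4·4 + 3·2 = 61
Porto: 8·2 + 5·4 + 4·3 + 3·4 = 60
Banff: 8·0 + 5·0 + 4·1 + 3·0 = 4
Kyoto: 8·1 + 5·2 + 4·0 + 3·1 = 21
Oaxaca has the highest Borda score (61).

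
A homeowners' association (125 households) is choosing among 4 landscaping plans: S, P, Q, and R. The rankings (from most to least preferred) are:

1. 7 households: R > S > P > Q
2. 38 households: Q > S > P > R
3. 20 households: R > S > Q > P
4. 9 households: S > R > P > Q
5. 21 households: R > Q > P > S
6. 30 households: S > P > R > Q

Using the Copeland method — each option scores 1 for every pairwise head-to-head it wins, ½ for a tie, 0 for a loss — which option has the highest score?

S: beats P, Q, and R → score 3.
P: beats R; loses to S and Q → score 1.
Q: beats P; loses to S and R → score 1.
R: beats Q; loses to S and P → score 1.
S has the best pairwise record.

S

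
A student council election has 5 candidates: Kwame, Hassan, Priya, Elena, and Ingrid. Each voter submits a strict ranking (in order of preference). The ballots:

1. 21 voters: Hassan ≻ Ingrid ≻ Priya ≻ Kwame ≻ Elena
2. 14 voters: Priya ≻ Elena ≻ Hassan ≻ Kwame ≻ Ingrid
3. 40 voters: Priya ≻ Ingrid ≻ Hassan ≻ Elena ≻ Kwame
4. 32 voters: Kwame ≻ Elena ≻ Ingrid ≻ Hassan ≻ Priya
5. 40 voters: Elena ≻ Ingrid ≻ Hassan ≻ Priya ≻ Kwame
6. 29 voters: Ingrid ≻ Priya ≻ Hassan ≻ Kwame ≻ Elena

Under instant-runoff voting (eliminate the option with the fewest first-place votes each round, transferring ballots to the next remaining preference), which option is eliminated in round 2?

Round 1: Kwame 32, Hassan 21, Priya 54, Elena 40, Ingrid 29. Eliminate Hassan.
Round 2: Kwame 32, Priya 54, Elena 40, Ingrid 50. Eliminate Kwame.

Kwame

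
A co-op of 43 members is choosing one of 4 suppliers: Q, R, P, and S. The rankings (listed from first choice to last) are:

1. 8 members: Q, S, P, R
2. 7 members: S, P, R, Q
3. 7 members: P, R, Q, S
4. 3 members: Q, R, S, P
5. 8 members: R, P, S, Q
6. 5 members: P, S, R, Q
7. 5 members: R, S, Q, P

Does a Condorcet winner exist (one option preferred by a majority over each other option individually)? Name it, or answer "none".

Checking pairwise contests:
R beats Q 32–11.
P beats R 27–16.
S beats P 23–20.
R beats S 23–20.
Every option loses at least one head-to-head, so there is no Condorcet winner.

none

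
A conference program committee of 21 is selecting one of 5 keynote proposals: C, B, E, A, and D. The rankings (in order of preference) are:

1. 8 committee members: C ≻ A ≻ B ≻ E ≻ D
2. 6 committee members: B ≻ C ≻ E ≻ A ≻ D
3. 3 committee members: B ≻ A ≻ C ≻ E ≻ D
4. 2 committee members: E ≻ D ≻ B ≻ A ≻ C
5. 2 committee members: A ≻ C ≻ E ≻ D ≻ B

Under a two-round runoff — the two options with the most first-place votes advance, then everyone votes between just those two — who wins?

B

Round 1 first-place votes: C 8, B 9, E 2, A 2, D 0.
B and C advance.
Runoff: B is preferred to C by 11 voters; C by 10.
B wins the runoff.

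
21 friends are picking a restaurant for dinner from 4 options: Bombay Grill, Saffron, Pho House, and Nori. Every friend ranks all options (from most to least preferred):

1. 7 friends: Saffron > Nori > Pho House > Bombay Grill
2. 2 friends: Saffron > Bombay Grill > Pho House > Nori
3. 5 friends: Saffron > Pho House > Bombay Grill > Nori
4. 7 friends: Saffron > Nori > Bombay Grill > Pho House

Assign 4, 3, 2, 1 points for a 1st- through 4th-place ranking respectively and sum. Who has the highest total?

Bombay Grill: 7·1 + 2·3 + 5·2 + 7·2 = 37
Saffron: 7·4 + 2·4 + 5·4 + 7·4 = 84
Pho House: 7·2 + 2·2 + 5·3 + 7·1 = 40
Nori: 7·3 + 2·1 + 5·1 + 7·3 = 49
Saffron has the highest Borda score (84).

Saffron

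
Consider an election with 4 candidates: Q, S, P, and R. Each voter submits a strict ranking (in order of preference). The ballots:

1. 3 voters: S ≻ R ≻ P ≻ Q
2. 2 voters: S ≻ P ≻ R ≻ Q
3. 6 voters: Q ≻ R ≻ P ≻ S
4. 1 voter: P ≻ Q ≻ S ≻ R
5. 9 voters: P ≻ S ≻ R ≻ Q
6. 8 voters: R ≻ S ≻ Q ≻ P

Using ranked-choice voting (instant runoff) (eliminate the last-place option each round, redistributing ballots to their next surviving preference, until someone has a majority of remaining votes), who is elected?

Round 1: Q 6, S 5, P 10, R 8. Eliminate S.
Round 2: Q 6, P 12, R 11. Eliminate Q.
Round 3: P 12, R 17. R has a majority.

R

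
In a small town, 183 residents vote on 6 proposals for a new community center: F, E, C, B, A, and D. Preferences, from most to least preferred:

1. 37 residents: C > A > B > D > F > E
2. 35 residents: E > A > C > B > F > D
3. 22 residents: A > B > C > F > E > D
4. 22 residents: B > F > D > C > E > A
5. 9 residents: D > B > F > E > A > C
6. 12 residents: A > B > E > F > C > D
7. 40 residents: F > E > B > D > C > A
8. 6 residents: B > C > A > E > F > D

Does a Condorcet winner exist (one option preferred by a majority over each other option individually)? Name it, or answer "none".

none

Checking pairwise contests:
C beats F 100–83.
F beats E 130–53.
E beats C 96–87.
A beats B 106–77.
E beats A 106–77.
F beats D 137–46.
Every option loses at least one head-to-head, so there is no Condorcet winner.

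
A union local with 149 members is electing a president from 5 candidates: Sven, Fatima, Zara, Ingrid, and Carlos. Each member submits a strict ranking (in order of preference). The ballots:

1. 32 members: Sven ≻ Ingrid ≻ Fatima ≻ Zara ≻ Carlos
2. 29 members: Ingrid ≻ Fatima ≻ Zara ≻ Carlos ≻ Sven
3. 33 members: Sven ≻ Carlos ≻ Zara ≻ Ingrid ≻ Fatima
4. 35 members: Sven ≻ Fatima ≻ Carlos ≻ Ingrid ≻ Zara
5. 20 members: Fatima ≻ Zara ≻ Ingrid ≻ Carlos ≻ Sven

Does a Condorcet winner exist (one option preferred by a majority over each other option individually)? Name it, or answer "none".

Sven

Sven vs Fatima: 100–49 for Sven.
Sven vs Zara: 100–49 for Sven.
Sven vs Ingrid: 100–49 for Sven.
Sven vs Carlos: 100–49 for Sven.
Sven beats every other option head-to-head.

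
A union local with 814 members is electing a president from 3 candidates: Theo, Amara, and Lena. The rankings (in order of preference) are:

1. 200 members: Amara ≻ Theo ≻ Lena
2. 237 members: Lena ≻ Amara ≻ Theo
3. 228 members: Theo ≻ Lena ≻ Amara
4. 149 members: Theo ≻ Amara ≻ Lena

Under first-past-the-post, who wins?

Theo

First-place votes: Theo 377, Amara 200, Lena 237.
Theo has the most first-place votes.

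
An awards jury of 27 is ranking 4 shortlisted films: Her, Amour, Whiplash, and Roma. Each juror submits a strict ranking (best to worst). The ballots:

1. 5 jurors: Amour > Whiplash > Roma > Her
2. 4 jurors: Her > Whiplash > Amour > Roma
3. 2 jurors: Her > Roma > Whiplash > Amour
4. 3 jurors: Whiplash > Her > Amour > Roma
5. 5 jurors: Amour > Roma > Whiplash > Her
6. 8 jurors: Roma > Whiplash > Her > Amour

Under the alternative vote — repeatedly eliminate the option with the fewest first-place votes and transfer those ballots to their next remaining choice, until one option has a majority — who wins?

Round 1: Her 6, Amour 10, Whiplash 3, Roma 8. Eliminate Whiplash.
Round 2: Her 9, Amour 10, Roma 8. Eliminate Roma.
Round 3: Her 17, Amour 10. Her has a majority.

Her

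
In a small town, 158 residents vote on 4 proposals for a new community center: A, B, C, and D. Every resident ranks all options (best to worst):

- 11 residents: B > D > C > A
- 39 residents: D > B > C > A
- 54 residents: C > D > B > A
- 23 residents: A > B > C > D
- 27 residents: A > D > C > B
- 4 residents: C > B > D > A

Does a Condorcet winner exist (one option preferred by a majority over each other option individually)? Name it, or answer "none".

C

C vs A: 108–50 for C.
C vs B: 85–73 for C.
C vs D: 81–77 for C.
C beats every other option head-to-head.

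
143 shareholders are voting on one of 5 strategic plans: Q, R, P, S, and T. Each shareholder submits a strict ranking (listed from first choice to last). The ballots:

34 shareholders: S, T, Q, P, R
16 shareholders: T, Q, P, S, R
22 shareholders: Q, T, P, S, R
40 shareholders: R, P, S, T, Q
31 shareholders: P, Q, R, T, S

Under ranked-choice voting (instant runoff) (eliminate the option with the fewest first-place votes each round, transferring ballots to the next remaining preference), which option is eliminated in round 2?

P

Round 1: Q 22, R 40, P 31, S 34, T 16. Eliminate T.
Round 2: Q 38, R 40, P 31, S 34. Eliminate P.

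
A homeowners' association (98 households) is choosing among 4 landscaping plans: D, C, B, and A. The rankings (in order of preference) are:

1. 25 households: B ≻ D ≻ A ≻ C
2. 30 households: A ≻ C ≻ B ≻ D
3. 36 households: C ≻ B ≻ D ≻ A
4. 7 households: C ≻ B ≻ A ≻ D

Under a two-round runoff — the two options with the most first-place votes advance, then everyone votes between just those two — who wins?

Round 1 first-place votes: D 0, C 43, B 25, A 30.
C and A advance.
Runoff: C is preferred to A by 43 voters; A by 55.
A wins the runoff.

A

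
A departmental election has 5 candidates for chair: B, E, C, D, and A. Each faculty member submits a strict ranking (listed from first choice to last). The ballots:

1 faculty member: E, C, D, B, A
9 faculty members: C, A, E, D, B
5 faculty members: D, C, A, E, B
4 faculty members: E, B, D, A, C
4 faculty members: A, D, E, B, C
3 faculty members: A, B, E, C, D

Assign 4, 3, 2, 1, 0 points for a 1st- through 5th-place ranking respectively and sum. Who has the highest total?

A

B: 1·1 + 9·0 + 5·0 + 4·3 + 4·1 + 3·3 = 26
E: 1·4 + 9·2 + 5·1 + 4·4 + 4·2 + 3·2 = 57
C: 1·3 + 9·4 + 5·3 + 4·0 + 4·0 + 3·1 = 57
D: 1·2 + 9·1 + 5·4 + 4·2 + 4·3 + 3·0 = 51
A: 1·0 + 9·3 + 5·2 + 4·1 + 4·4 + 3·4 = 69
A has the highest Borda score (69).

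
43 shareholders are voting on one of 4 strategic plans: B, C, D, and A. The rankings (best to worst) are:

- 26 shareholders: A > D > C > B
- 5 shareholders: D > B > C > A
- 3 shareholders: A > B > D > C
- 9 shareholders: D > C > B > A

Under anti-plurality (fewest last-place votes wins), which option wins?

D

Last-place votes: B 26, C 3, D 0, A 14.
D is ranked last by the fewest voters, so D wins.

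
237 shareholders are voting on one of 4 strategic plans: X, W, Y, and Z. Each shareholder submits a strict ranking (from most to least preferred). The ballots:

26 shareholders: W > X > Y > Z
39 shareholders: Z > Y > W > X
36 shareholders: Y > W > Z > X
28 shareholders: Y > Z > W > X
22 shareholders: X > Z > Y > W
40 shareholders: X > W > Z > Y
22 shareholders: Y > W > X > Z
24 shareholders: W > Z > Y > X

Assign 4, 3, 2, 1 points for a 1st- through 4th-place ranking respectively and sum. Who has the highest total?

W

X: 26·3 + 39·1 + 36·1 + 28·1 + 22·4 + 40·4 + 22·2 + 24·1 = 497
W: 26·4 + 39·2 + 36·3 + 28·2 + 22·1 + 40·3 + 22·3 + 24·4 = 650
Y: 26·2 + 39·3 + 36·4 + 28·4 + 22·2 + 40·1 + 22·4 + 24·2 = 645
Z: 26·1 + 39·4 + 36·2 + 28·3 + 22·3 + 40·2 + 22·1 + 24·3 = 578
W has the highest Borda score (650).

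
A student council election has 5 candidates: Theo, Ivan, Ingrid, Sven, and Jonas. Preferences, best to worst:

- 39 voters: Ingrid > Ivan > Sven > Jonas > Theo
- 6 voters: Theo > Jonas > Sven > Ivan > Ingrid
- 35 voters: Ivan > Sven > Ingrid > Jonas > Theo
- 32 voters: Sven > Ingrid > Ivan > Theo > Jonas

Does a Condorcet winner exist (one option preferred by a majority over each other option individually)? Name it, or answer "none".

Checking pairwise contests:
Ivan beats Theo 106–6.
Ingrid beats Ivan 71–41.
Sven beats Ingrid 73–39.
Ivan beats Sven 74–38.
Ivan beats Jonas 106–6.
Every option loses at least one head-to-head, so there is no Condorcet winner.

none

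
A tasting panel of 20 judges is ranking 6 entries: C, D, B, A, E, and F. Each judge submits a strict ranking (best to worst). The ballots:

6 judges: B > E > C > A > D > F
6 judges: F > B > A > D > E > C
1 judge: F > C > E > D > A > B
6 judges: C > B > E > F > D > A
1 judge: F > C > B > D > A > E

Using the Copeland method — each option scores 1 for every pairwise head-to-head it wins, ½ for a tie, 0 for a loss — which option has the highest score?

B

C: beats D, A, and F; loses to B and E → score 3.
D: loses to C, B, A, E, and F → score 0.
B: beats C, D, A, E, and F → score 5.
A: beats D; loses to C, B, E, and F → score 1.
E: beats C, D, A, and F; loses to B → score 4.
F: beats D and A; loses to C, B, and E → score 2.
B has the best pairwise record.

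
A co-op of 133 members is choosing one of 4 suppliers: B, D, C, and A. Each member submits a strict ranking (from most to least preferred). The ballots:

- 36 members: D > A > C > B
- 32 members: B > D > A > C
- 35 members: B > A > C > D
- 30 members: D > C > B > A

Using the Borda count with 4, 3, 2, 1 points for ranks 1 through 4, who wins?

B: 36·1 + 32·4 + 35·4 + 30·2 = 364
D: 36·4 + 32·3 + 35·1 + 30·4 = 395
C: 36·2 + 32·1 + 35·2 + 30·3 = 264
A: 36·3 + 32·2 + 35·3 + 30·1 = 307
D has the highest Borda score (395).

D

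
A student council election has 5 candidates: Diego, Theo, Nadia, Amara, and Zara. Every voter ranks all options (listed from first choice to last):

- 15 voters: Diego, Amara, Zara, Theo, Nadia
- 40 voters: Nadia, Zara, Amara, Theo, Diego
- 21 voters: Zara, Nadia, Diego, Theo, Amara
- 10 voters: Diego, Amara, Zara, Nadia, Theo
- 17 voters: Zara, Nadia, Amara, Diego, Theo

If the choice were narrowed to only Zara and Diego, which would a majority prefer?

Zara

Voters preferring Zara to Diego: 78; preferring Diego to Zara: 25.
Zara wins the head-to-head.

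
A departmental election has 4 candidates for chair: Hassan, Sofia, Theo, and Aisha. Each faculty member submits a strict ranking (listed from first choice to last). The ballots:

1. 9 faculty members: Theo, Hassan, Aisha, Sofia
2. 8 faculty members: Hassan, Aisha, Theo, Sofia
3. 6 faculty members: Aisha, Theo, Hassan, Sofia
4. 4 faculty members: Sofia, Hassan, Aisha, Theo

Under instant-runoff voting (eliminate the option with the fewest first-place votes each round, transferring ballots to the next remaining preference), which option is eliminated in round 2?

Aisha

Round 1: Hassan 8, Sofia 4, Theo 9, Aisha 6. Eliminate Sofia.
Round 2: Hassan 12, Theo 9, Aisha 6. Eliminate Aisha.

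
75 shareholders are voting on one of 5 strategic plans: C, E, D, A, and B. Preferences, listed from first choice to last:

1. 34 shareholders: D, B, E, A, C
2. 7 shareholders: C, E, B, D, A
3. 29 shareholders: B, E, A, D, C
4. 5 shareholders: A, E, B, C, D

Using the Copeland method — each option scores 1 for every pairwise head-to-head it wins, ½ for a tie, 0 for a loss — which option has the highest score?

C: loses to E, D, A, and B → score 0.
E: beats C, D, and A; loses to B → score 3.
D: beats C and A; loses to E and B → score 2.
A: beats C; loses to E, D, and B → score 1.
B: beats C, E, D, and A → score 4.
B has the best pairwise record.

B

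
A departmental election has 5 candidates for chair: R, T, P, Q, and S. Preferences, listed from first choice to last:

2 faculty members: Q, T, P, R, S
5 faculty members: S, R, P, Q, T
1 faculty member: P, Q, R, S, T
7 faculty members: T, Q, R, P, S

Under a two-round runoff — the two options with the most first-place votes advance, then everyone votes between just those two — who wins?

T

Round 1 first-place votes: R 0, T 7, P 1, Q 2, S 5.
T and S advance.
Runoff: T is preferred to S by 9 voters; S by 6.
T wins the runoff.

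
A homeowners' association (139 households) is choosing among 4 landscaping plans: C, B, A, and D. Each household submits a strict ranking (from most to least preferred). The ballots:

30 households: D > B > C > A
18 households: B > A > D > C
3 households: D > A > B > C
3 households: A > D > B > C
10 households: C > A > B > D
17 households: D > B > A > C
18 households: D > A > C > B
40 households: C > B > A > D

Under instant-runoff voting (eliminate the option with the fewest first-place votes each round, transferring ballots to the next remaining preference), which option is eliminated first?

Round 1: C 50, B 18, A 3, D 68. Eliminate A.

A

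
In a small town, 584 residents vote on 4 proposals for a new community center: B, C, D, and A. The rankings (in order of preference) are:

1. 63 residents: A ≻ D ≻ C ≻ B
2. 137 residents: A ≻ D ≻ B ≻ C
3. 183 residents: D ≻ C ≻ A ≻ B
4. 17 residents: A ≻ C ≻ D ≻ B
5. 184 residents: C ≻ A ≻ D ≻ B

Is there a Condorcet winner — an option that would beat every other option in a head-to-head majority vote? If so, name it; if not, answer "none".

Checking pairwise contests:
C beats B 447–137.
D beats C 383–201.
A beats D 401–183.
C beats A 367–217.
Every option loses at least one head-to-head, so there is no Condorcet winner.

none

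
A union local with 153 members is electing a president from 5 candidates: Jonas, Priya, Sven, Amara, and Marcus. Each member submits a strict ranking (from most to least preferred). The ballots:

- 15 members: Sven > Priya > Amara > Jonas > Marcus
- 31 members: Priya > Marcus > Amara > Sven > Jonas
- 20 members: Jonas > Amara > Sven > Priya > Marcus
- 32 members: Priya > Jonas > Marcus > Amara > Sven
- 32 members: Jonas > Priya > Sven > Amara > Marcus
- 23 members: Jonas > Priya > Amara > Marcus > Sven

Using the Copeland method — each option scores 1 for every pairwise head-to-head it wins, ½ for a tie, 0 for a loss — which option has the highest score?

Priya

Jonas: beats Sven, Amara, and Marcus; loses to Priya → score 3.
Priya: beats Jonas, Sven, Amara, and Marcus → score 4.
Sven: loses to Jonas, Priya, Amara, and Marcus → score 0.
Amara: beats Sven and Marcus; loses to Jonas and Priya → score 2.
Marcus: beats Sven; loses to Jonas, Priya, and Amara → score 1.
Priya has the best pairwise record.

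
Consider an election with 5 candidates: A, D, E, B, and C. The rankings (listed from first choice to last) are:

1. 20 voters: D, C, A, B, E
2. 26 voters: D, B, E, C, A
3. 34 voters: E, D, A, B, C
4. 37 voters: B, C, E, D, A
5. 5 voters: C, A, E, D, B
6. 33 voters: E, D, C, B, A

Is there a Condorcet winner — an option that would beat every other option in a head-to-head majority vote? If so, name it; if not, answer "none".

none

Checking pairwise contests:
D beats A 150–5.
E beats D 109–46.
B beats E 83–72.
D beats B 118–37.
D beats C 113–42.
Every option loses at least one head-to-head, so there is no Condorcet winner.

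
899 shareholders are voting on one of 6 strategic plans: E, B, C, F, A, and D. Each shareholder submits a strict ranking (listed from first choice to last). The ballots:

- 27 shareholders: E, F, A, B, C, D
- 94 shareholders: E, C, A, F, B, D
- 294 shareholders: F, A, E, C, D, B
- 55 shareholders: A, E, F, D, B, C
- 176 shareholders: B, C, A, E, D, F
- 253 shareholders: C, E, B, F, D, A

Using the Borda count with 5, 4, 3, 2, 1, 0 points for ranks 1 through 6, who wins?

E

E: 27·5 + 94·5 + 294·3 + 55·4 + 176·2 + 253·4 = 3071
B: 27·2 + 94·1 + 294·0 + 55·1 + 176·5 + 253·3 = 1842
C: 27·1 + 94·4 + 294·2 + 55·0 + 176·4 + 253·5 = 2960
F: 27·4 + 94·2 + 294·5 + 55·3 + 176·0 + 253·2 = 2437
A: 27·3 + 94·3 + 294·4 + 55·5 + 176·3 + 253·0 = 2342
D: 27·0 + 94·0 + 294·1 + 55·2 + 176·1 + 253·1 = 833
E has the highest Borda score (3071).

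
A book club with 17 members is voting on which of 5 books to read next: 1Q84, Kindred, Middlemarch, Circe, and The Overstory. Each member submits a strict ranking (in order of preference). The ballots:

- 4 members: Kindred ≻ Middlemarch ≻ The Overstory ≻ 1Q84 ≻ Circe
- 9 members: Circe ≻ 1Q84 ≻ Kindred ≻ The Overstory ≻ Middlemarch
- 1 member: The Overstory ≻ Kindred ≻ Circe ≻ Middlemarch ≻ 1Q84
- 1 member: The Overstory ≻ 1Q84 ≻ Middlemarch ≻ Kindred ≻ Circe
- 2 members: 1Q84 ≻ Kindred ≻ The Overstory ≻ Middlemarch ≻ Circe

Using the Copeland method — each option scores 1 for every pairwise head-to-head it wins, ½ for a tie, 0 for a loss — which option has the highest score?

1Q84: beats Kindred, Middlemarch, and The Overstory; loses to Circe → score 3.
Kindred: beats Middlemarch and The Overstory; loses to 1Q84 and Circe → score 2.
Middlemarch: loses to 1Q84, Kindred, Circe, and The Overstory → score 0.
Circe: beats 1Q84, Kindred, Middlemarch, and The Overstory → score 4.
The Overstory: beats Middlemarch; loses to 1Q84, Kindred, and Circe → score 1.
Circe has the best pairwise record.

Circe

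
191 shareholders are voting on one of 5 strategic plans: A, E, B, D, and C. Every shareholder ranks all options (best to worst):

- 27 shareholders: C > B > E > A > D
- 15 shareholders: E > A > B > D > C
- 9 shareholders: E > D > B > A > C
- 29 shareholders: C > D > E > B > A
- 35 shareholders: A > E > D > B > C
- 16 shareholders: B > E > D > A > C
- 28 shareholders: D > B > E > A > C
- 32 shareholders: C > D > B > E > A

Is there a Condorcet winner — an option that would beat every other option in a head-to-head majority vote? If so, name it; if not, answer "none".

none

Checking pairwise contests:
E beats A 156–35.
B beats E 103–88.
D beats B 133–58.
E beats D 102–89.
A beats C 103–88.
Every option loses at least one head-to-head, so there is no Condorcet winner.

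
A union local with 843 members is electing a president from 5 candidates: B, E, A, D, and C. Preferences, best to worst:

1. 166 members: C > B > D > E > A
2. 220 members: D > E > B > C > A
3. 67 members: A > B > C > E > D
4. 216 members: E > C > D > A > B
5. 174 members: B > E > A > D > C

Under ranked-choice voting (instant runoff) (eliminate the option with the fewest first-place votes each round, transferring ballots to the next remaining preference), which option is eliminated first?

Round 1: B 174, E 216, A 67, D 220, C 166. Eliminate A.

A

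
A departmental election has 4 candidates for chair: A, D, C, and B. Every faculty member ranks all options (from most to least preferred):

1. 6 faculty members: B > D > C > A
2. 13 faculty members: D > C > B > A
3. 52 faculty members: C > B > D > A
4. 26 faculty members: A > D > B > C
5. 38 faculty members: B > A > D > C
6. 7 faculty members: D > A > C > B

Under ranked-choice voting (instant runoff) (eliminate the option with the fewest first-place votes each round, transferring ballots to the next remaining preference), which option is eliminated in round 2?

A

Round 1: A 26, D 20, C 52, B 44. Eliminate D.
Round 2: A 33, C 65, B 44. Eliminate A.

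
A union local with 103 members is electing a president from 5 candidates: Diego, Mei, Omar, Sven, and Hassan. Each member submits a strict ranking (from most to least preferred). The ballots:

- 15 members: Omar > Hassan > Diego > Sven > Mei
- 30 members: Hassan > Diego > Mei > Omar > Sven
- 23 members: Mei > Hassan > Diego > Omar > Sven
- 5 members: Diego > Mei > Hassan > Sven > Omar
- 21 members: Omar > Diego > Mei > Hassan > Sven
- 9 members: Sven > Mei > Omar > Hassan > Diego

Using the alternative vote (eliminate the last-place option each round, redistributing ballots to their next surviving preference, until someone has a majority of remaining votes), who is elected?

Mei

Round 1: Diego 5, Mei 23, Omar 36, Sven 9, Hassan 30. Eliminate Diego.
Round 2: Mei 28, Omar 36, Sven 9, Hassan 30. Eliminate Sven.
Round 3: Mei 37, Omar 36, Hassan 30. Eliminate Hassan.
Round 4: Mei 67, Omar 36. Mei has a majority.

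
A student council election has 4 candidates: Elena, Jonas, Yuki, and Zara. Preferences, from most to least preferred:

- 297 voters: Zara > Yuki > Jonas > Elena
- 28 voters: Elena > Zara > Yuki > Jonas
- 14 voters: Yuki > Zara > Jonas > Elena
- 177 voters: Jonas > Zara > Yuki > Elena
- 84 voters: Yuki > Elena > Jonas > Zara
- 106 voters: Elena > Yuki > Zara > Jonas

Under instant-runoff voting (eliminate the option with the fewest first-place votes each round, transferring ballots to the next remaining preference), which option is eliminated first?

Yuki

Round 1: Elena 134, Jonas 177, Yuki 98, Zara 297. Eliminate Yuki.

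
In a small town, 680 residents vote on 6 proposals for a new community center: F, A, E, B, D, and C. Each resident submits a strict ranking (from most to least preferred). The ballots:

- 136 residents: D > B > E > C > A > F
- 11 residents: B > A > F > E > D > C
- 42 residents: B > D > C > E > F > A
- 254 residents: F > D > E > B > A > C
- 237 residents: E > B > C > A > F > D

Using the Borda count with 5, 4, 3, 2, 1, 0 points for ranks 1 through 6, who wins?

E

F: 136·0 + 11·3 + 42·1 + 254·5 + 237·1 = 1582
A: 136·1 + 11·4 + 42·0 + 254·1 + 237·2 = 908
E: 136·3 + 11·2 + 42·2 + 254·3 + 237·5 = 2461
B: 136·4 + 11·5 + 42·5 + 254·2 + 237·4 = 2265
D: 136·5 + 11·1 + 42·4 + 254·4 + 237·0 = 1875
C: 136·2 + 11·0 + 42·3 + 254·0 + 237·3 = 1109
E has the highest Borda score (2461).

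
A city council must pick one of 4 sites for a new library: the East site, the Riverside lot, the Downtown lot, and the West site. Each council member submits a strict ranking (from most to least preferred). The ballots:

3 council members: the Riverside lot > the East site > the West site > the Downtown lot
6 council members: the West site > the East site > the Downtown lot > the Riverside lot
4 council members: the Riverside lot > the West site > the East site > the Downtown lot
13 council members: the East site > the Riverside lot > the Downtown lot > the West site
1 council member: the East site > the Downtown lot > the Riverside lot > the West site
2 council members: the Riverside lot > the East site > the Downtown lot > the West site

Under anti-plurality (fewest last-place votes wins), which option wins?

the East site

Last-place votes: the East site 0, the Riverside lot 6, the Downtown lot 7, the West site 16.
the East site is ranked last by the fewest voters, so the East site wins.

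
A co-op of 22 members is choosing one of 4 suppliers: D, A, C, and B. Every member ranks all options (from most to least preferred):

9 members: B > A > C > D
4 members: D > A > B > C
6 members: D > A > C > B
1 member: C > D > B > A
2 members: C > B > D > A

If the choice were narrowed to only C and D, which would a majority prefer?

Voters preferring C to D: 12; preferring D to C: 10.
C wins the head-to-head.

C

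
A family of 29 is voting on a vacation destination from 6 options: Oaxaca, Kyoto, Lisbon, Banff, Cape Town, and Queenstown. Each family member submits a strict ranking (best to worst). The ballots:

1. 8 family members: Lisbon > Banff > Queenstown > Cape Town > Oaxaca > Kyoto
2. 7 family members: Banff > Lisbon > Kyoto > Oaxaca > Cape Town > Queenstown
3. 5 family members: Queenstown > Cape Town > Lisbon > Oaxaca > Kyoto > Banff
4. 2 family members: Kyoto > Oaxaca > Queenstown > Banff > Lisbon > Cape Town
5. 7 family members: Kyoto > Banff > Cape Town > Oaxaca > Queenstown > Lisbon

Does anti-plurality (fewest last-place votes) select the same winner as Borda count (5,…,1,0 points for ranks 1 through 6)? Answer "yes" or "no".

no

Anti-plurality — last-place votes: Oaxaca 0, Kyoto 8, Lisbon 7, Banff 5, Cape Town 2, Queenstown 7. Winner: Oaxaca.
Borda — scores: Oaxaca 54, Kyoto 71, Lisbon 85, Banff 99, Cape Town 64, Queenstown 62. Winner: Banff.
The two methods disagree.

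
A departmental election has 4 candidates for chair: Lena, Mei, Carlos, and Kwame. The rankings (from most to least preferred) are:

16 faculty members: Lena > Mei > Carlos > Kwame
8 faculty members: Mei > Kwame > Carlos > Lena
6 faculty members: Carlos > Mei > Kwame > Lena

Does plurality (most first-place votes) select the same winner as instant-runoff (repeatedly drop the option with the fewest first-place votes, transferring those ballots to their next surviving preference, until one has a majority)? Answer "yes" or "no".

Plurality — first-place votes: Lena 16, Mei 8, Carlos 6, Kwame 0. Winner: Lena.
Instant-runoff — R1 Lena 16, Mei 8, Carlos 6, Kwame 0 (Lena winner). Winner: Lena.
The two methods agree.

yes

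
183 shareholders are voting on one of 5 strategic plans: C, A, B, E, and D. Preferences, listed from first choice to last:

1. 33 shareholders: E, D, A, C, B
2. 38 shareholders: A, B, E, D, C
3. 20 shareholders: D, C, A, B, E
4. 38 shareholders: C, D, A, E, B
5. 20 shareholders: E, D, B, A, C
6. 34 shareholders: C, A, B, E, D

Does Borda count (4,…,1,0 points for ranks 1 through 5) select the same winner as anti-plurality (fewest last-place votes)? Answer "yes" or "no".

Borda — scores: C 381, A 456, B 242, E 360, D 391. Winner: A.
Anti-plurality — last-place votes: C 58, A 0, B 71, E 20, D 34. Winner: A.
The two methods agree.

yes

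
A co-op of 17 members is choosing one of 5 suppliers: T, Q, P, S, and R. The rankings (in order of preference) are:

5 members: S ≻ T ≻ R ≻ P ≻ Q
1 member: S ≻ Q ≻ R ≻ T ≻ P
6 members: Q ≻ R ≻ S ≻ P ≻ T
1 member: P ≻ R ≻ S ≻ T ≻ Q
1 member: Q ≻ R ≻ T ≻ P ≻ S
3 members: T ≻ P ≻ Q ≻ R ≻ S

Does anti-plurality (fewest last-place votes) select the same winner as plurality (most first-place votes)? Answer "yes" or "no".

Anti-plurality — last-place votes: T 6, Q 6, P 1, S 4, R 0. Winner: R.
Plurality — first-place votes: T 3, Q 7, P 1, S 6, R 0. Winner: Q.
The two methods disagree.

no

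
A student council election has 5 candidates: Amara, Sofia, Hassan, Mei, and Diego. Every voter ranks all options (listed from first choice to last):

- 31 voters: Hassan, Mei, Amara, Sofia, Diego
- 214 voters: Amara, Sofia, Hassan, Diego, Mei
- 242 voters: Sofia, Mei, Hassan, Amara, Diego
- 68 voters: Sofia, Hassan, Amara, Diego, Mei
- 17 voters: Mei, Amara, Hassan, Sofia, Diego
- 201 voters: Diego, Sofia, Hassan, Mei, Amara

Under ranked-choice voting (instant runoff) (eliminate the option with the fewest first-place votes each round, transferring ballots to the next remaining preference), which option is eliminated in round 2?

Round 1: Amara 214, Sofia 310, Hassan 31, Mei 17, Diego 201. Eliminate Mei.
Round 2: Amara 231, Sofia 310, Hassan 31, Diego 201. Eliminate Hassan.

Hassan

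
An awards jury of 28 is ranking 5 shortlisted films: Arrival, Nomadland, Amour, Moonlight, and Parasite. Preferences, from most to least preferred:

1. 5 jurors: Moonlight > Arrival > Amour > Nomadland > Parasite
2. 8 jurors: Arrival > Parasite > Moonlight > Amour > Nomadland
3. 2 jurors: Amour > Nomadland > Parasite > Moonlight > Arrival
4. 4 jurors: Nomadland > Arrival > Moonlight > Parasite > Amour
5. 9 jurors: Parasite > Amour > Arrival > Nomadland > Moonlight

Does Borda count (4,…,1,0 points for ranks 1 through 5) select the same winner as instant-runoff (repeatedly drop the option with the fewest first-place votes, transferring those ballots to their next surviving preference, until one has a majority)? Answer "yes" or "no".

Borda — scores: Arrival 77, Nomadland 36, Amour 53, Moonlight 46, Parasite 68. Winner: Arrival.
Instant-runoff — R1 Arrival 8, Nomadland 4, Amour 2, Moonlight 5, Parasite 9 (Amour out); R2 Arrival 8, Nomadland 6, Moonlight 5, Parasite 9 (Moonlight out); R3 Arrival 13, Nomadland 6, Parasite 9 (Nomadland out); R4 Arrival 17, Parasite 11 (Arrival winner). Winner: Arrival.
The two methods agree.

yes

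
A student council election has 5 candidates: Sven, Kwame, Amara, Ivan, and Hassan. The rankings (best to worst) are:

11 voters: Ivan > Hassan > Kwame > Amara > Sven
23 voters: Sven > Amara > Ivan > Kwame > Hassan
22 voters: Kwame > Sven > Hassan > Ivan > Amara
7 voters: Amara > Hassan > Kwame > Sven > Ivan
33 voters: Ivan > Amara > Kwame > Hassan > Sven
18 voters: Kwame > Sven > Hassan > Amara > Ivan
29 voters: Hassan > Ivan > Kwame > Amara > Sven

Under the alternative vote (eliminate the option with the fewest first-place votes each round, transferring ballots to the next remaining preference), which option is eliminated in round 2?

Round 1: Sven 23, Kwame 40, Amara 7, Ivan 44, Hassan 29. Eliminate Amara.
Round 2: Sven 23, Kwame 40, Ivan 44, Hassan 36. Eliminate Sven.

Sven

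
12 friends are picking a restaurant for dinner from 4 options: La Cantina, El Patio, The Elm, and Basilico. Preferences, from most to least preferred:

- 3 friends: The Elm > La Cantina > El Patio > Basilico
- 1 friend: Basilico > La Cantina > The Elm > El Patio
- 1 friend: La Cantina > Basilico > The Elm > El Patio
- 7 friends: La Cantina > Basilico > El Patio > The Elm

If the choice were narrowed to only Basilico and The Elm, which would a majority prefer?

Basilico

Voters preferring Basilico to The Elm: 9; preferring The Elm to Basilico: 3.
Basilico wins the head-to-head.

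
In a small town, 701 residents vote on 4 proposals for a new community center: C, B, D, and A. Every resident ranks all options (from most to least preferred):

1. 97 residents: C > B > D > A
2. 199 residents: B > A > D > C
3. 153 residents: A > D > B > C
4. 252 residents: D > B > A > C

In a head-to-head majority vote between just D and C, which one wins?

Voters preferring D to C: 604; preferring C to D: 97.
D wins the head-to-head.

D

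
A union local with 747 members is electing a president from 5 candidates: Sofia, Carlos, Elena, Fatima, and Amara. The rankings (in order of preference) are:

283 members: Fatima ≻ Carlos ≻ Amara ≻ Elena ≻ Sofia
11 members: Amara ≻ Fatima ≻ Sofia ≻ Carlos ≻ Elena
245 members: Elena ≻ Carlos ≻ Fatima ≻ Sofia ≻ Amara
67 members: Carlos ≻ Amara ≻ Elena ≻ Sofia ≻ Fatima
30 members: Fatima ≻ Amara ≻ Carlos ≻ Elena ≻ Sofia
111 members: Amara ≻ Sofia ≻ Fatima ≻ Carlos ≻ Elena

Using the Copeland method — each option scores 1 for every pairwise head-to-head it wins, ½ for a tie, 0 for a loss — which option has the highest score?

Fatima

Sofia: loses to Carlos, Elena, Fatima, and Amara → score 0.
Carlos: beats Sofia, Elena, and Amara; loses to Fatima → score 3.
Elena: beats Sofia; loses to Carlos, Fatima, and Amara → score 1.
Fatima: beats Sofia, Carlos, Elena, and Amara → score 4.
Amara: beats Sofia and Elena; loses to Carlos and Fatima → score 2.
Fatima has the best pairwise record.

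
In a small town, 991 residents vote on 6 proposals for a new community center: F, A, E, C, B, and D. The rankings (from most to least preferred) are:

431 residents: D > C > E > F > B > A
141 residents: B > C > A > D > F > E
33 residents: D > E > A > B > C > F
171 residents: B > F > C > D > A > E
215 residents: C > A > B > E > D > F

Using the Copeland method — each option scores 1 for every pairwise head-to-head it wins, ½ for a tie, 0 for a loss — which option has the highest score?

C

F: beats A; loses to E, C, B, and D → score 1.
A: beats E; loses to F, C, B, and D → score 1.
E: beats F; loses to A, C, B, and D → score 1.
C: beats F, A, E, B, and D → score 5.
B: beats F, A, E, and D; loses to C → score 4.
D: beats F, A, and E; loses to C and B → score 3.
C has the best pairwise record.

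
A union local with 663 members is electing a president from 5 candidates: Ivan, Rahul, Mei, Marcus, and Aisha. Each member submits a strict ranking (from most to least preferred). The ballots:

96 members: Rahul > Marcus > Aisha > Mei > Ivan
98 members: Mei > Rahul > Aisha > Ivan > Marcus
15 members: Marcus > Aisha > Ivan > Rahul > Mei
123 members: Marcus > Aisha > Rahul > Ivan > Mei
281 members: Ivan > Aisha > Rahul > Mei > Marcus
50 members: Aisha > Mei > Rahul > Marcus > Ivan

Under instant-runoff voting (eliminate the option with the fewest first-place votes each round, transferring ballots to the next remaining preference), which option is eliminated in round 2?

Round 1: Ivan 281, Rahul 96, Mei 98, Marcus 138, Aisha 50. Eliminate Aisha.
Round 2: Ivan 281, Rahul 96, Mei 148, Marcus 138. Eliminate Rahul.

Rahul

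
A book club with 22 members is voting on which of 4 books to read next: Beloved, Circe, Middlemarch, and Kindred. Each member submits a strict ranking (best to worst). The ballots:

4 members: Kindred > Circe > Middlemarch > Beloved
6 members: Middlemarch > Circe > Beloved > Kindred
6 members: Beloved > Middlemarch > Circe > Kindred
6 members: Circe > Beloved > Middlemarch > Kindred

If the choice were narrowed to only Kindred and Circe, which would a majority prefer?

Voters preferring Kindred to Circe: 4; preferring Circe to Kindred: 18.
Circe wins the head-to-head.

Circe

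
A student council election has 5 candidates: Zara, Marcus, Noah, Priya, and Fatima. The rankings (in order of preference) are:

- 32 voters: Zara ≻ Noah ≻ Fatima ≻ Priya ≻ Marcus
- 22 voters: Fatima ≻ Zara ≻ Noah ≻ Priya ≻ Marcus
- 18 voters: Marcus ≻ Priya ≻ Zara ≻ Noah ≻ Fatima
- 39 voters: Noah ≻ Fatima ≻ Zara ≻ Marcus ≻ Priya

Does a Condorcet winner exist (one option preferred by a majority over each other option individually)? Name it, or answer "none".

none

Checking pairwise contests:
Fatima beats Zara 61–50.
Zara beats Marcus 93–18.
Zara beats Noah 72–39.
Zara beats Priya 93–18.
Noah beats Fatima 89–22.
Every option loses at least one head-to-head, so there is no Condorcet winner.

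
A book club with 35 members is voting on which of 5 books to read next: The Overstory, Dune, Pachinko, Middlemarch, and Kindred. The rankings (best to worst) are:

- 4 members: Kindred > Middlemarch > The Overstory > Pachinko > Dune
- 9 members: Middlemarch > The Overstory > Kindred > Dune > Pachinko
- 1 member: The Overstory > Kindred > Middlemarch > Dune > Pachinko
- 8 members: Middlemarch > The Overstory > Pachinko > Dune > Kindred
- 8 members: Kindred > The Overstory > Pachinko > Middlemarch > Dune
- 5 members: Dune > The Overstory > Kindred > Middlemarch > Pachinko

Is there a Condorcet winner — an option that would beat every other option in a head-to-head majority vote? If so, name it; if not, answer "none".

none

Checking pairwise contests:
Middlemarch beats The Overstory 21–14.
The Overstory beats Dune 30–5.
The Overstory beats Pachinko 35–0.
Kindred beats Middlemarch 18–17.
The Overstory beats Kindred 23–12.
Every option loses at least one head-to-head, so there is no Condorcet winner.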